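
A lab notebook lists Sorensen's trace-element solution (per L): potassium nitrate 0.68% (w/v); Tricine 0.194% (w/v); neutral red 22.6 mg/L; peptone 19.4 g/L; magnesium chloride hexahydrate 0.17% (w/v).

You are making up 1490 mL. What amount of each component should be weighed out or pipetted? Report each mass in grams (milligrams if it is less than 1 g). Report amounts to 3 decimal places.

Scale factor relative to 1 L: 1.49.
potassium nitrate: 0.68 g per 100 mL × 1490 mL ÷ 100 = 10.132 g
Tricine: 0.194 g per 100 mL × 1490 mL ÷ 100 = 2.891 g
neutral red: 22.6 mg/L × 1.49 L = 33.674 mg
peptone: 19.4 g/L × 1.49 L = 28.906 g
magnesium chloride hexahydrate: 0.17% w/v = 1.7 g/L → 1.7 × 1.49 L = 2.533 g

potassium nitrate 10.132 g; Tricine 2.891 g; neutral red 33.674 mg; peptone 28.906 g; magnesium chloride hexahydrate 2.533 g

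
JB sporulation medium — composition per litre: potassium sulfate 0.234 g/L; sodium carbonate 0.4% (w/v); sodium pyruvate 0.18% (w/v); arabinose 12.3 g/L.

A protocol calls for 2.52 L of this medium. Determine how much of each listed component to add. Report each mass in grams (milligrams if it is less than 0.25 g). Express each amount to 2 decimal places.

Working volume: 2.52 L.
potassium sulfate: 0.234 g/L × 2.52 L = 0.59 g
sodium carbonate: 0.4 g per 100 mL × 2520 mL ÷ 100 = 10.08 g
sodium pyruvate: 0.18% w/v = 1.8 g/L → 1.8 × 2.52 L = 4.54 g
arabinose: 12.3 g/L × 2.52 L = 31.00 g

potassium sulfate 0.59 g; sodium carbonate 10.08 g; sodium pyruvate 4.54 g; arabinose 31.00 g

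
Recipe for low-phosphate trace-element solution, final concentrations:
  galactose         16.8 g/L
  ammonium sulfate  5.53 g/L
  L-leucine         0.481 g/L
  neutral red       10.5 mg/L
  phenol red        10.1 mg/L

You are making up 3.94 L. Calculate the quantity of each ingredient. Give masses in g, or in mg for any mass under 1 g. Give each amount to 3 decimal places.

Working volume: 3.94 L.
galactose: 16.8 g/L × 3.94 L = 66.192 g
ammonium sulfate: 5.53 g/L × 3.94 L = 21.788 g
L-leucine: 0.481 g/L × 3.94 L = 1.895 g
neutral red: 10.5 mg/L × 3.94 L = 41.370 mg
phenol red: 10.1 mg/L × 3.94 L = 39.794 mg

galactose 66.192 g; ammonium sulfate 21.788 g; L-leucine 1.895 g; neutral red 41.370 mg; phenol red 39.794 mg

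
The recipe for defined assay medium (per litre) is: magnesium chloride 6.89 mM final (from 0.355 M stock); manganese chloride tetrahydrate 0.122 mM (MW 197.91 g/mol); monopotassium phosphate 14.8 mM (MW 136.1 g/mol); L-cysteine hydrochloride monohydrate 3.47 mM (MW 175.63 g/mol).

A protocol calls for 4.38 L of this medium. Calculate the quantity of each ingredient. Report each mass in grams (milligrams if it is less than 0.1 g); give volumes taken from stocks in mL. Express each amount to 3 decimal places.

magnesium chloride 85.009 mL; manganese chloride tetrahydrate 0.106 g; monopotassium phosphate 8.823 g; L-cysteine hydrochloride monohydrate 2.669 g

Scale factor relative to 1 L: 4.38.
magnesium chloride: C1V1 = C2V2 → 6.89 mM × 4380 mL ÷ 355 mM = 85.009 mL
manganese chloride tetrahydrate: 0.122 mmol/L × 197.91 g/mol × 4.38 L ÷ 1000 = 0.106 g
monopotassium phosphate: 14.8 mmol/L × 136.1 g/mol × 4.38 L ÷ 1000 = 8.823 g
L-cysteine hydrochloride monohydrate: 3.47 mmol/L × 175.63 g/mol × 4.38 L ÷ 1000 = 2.669 g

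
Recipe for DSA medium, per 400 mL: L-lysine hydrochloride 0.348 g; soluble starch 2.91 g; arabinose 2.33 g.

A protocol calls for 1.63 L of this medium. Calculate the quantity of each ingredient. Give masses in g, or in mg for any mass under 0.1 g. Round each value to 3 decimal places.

L-lysine hydrochloride 1.418 g; soluble starch 11.858 g; arabinose 9.495 g

Ratio of target to recipe volume: 1630 / 400 = 4.075.
L-lysine hydrochloride: 0.348 g × (1630 mL / 400 mL) = 1.418 g
soluble starch: 2.91 g × (1630 mL / 400 mL) = 11.858 g
arabinose: 2.33 g × (1630 mL / 400 mL) = 9.495 g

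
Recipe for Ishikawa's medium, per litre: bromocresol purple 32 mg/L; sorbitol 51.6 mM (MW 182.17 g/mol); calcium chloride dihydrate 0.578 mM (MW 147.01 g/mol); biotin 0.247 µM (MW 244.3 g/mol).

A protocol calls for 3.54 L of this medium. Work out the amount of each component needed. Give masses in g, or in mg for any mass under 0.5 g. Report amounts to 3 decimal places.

Scale factor relative to 1 L: 3.54.
bromocresol purple: 32 mg/L × 3.54 L = 113.280 mg
sorbitol: 51.6 mmol/L × 182.17 g/mol × 3.54 L ÷ 1000 = 33.276 g
calcium chloride dihydrate: 0.578 mmol/L × 147.01 mg/mmol × 3.54 L = 300.800 mg
biotin: 0.247 µmol/L × 244.3 g/mol × 3.54 L ÷ 1000 = 0.214 mg

bromocresol purple 113.280 mg; sorbitol 33.276 g; calcium chloride dihydrate 300.800 mg; biotin 0.214 mg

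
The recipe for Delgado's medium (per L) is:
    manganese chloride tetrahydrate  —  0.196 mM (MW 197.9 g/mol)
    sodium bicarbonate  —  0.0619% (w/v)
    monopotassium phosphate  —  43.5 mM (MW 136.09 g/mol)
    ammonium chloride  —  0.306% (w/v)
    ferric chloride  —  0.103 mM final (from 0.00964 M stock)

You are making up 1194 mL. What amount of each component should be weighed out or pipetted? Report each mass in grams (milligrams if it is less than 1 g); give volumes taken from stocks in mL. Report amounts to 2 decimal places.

manganese chloride tetrahydrate 46.31 mg; sodium bicarbonate 739.09 mg; monopotassium phosphate 7.07 g; ammonium chloride 3.65 g; ferric chloride 12.76 mL

Target volume = 1194 mL = 1.194 L.
manganese chloride tetrahydrate: 0.196 mmol/L × 197.9 mg/mmol × 1.194 L = 46.31 mg
sodium bicarbonate: 0.0619 g per 100 mL × 1194 mL ÷ 100 = 0.739086 g = 739.09 mg
monopotassium phosphate: 43.5 mmol/L × 136.09 g/mol × 1.194 L ÷ 1000 = 7.07 g
ammonium chloride: 0.306 g per 100 mL × 1194 mL ÷ 100 = 3.65 g
ferric chloride: dilute stock: 0.103 mM × 1194 mL ÷ 9.64 mM = 12.76 mL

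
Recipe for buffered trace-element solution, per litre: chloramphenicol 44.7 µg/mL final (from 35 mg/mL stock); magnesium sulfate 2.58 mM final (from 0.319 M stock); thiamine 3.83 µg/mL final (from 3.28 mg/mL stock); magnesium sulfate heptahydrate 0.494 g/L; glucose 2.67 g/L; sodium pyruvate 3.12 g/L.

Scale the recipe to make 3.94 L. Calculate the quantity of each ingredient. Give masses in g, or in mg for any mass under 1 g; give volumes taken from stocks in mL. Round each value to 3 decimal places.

Scale factor relative to 1 L: 3.94.
chloramphenicol: C1V1 = C2V2 → 44.7 µg/mL × 3940 mL ÷ 35000 µg/mL = 5.032 mL
magnesium sulfate: C1V1 = C2V2 → 2.58 mM × 3940 mL ÷ 319 mM = 31.866 mL
thiamine: dilute stock: 3.83 µg/mL × 3940 mL ÷ 3280 µg/mL = 4.601 mL
magnesium sulfate heptahydrate: 0.494 g/L × 3.94 L = 1.946 g
glucose: 2.67 g/L × 3.94 L = 10.520 g
sodium pyruvate: 3.12 g/L × 3.94 L = 12.293 g

chloramphenicol 5.032 mL; magnesium sulfate 31.866 mL; thiamine 4.601 mL; magnesium sulfate heptahydrate 1.946 g; glucose 10.520 g; sodium pyruvate 12.293 g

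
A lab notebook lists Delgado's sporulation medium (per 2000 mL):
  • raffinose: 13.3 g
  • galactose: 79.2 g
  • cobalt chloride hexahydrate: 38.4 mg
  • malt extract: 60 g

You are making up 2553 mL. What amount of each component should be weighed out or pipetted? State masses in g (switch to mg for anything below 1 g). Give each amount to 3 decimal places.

Ratio of target to recipe volume: 2553 / 2000 = 1.2765.
raffinose: 13.3 g × (2553 mL / 2000 mL) = 16.977 g
galactose: 79.2 g × (2553 mL / 2000 mL) = 101.099 g
cobalt chloride hexahydrate: 38.4 mg × (2553 mL / 2000 mL) = 49.018 mg
malt extract: 60 g × (2553 mL / 2000 mL) = 76.590 g

raffinose 16.977 g; galactose 101.099 g; cobalt chloride hexahydrate 49.018 mg; malt extract 76.590 g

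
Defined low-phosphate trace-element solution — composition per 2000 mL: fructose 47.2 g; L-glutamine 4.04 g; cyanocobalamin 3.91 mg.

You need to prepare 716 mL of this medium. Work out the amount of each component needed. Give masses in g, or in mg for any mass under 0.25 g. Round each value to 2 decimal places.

fructose 16.90 g; L-glutamine 1.45 g; cyanocobalamin 1.40 mg

Ratio of target to recipe volume: 716 / 2000 = 0.358.
fructose: 47.2 g × (716 mL / 2000 mL) = 16.90 g
L-glutamine: 4.04 g × (716 mL / 2000 mL) = 1.45 g
cyanocobalamin: 3.91 mg × (716 mL / 2000 mL) = 1.40 mg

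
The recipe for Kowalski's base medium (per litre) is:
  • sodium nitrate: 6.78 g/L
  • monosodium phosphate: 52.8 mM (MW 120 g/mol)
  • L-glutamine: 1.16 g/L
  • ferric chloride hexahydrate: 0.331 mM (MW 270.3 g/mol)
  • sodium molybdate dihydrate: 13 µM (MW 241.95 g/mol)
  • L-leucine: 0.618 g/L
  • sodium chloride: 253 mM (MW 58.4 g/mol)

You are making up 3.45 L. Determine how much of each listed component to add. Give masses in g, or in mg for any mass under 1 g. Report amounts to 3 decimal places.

sodium nitrate 23.391 g; monosodium phosphate 21.859 g; L-glutamine 4.002 g; ferric chloride hexahydrate 308.669 mg; sodium molybdate dihydrate 10.851 mg; L-leucine 2.132 g; sodium chloride 50.974 g

Working volume: 3.45 L.
sodium nitrate: 6.78 g/L × 3.45 L = 23.391 g
monosodium phosphate: 52.8 mmol/L × 120 g/mol × 3.45 L ÷ 1000 = 21.859 g
L-glutamine: 1.16 g/L × 3.45 L = 4.002 g
ferric chloride hexahydrate: 0.331 mmol/L × 270.3 mg/mmol × 3.45 L = 308.669 mg
sodium molybdate dihydrate: 13 µmol/L × 241.95 g/mol × 3.45 L ÷ 1000 = 10.851 mg
L-leucine: 0.618 g/L × 3.45 L = 2.132 g
sodium chloride: 253 mmol/L × 58.4 g/mol × 3.45 L ÷ 1000 = 50.974 g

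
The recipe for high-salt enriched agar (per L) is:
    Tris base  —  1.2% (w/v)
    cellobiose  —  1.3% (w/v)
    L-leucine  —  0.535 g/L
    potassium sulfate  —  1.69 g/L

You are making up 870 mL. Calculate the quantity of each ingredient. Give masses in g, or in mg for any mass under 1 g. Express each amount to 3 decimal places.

Working volume: 870 mL = 0.87 L.
Tris base: 1.2% w/v = 12 g/L → 12 × 0.87 L = 10.440 g
cellobiose: 1.3% w/v = 13 g/L → 13 × 0.87 L = 11.310 g
L-leucine: 0.535 g/L × 0.87 L = 0.46545 g = 465.450 mg
potassium sulfate: 1.69 g/L × 0.87 L = 1.470 g

Tris base 10.440 g; cellobiose 11.310 g; L-leucine 465.450 mg; potassium sulfate 1.470 g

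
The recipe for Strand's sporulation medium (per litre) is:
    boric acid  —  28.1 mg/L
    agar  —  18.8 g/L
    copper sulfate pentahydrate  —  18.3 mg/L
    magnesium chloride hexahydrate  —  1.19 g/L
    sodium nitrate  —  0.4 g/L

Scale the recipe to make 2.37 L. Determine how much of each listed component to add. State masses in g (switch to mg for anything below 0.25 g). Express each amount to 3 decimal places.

Scale factor relative to 1 L: 2.37.
boric acid: 28.1 mg/L × 2.37 L = 66.597 mg
agar: 18.8 g/L × 2.37 L = 44.556 g
copper sulfate pentahydrate: 18.3 mg/L × 2.37 L = 43.371 mg
magnesium chloride hexahydrate: 1.19 g/L × 2.37 L = 2.820 g
sodium nitrate: 0.4 g/L × 2.37 L = 0.948 g

boric acid 66.597 mg; agar 44.556 g; copper sulfate pentahydrate 43.371 mg; magnesium chloride hexahydrate 2.820 g; sodium nitrate 0.948 g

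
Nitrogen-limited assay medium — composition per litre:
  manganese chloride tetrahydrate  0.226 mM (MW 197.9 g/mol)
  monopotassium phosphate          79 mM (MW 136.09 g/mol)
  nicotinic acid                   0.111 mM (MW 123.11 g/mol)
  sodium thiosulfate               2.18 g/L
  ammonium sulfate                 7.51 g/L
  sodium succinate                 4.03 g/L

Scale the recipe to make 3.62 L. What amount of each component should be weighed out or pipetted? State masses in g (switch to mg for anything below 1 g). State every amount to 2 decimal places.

Working volume: 3.62 L.
manganese chloride tetrahydrate: 0.226 mmol/L × 197.9 mg/mmol × 3.62 L = 161.91 mg
monopotassium phosphate: 79 mmol/L × 136.09 g/mol × 3.62 L ÷ 1000 = 38.92 g
nicotinic acid: 0.111 mmol/L × 123.11 mg/mmol × 3.62 L = 49.47 mg
sodium thiosulfate: 2.18 g/L × 3.62 L = 7.89 g
ammonium sulfate: 7.51 g/L × 3.62 L = 27.19 g
sodium succinate: 4.03 g/L × 3.62 L = 14.59 g

manganese chloride tetrahydrate 161.91 mg; monopotassium phosphate 38.92 g; nicotinic acid 49.47 mg; sodium thiosulfate 7.89 g; ammonium sulfate 27.19 g; sodium succinate 14.59 g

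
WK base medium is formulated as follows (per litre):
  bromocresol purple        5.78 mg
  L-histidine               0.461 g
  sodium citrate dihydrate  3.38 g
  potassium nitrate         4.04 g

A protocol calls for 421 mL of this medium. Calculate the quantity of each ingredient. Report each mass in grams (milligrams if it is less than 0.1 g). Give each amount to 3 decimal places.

bromocresol purple 2.433 mg; L-histidine 0.194 g; sodium citrate dihydrate 1.423 g; potassium nitrate 1.701 g

Ratio of target to recipe volume: 421 / 1000 = 0.421.
bromocresol purple: 5.78 mg × (421 mL / 1000 mL) = 2.433 mg
L-histidine: 0.461 g × (421 mL / 1000 mL) = 0.194 g
sodium citrate dihydrate: 3.38 g × (421 mL / 1000 mL) = 1.423 g
potassium nitrate: 4.04 g × (421 mL / 1000 mL) = 1.701 g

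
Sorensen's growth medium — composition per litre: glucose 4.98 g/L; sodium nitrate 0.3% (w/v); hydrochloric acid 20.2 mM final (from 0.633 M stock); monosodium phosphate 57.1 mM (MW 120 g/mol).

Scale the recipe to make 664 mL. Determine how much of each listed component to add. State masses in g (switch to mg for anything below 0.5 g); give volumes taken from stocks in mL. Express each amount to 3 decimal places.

Scale factor relative to 1 L: 0.664.
glucose: 4.98 g/L × 0.664 L = 3.307 g
sodium nitrate: 0.3 g per 100 mL × 664 mL ÷ 100 = 1.992 g
hydrochloric acid: V = C2·V2/C1 = 20.2 mM × 664 mL ÷ 633 mM = 21.189 mL
monosodium phosphate: 57.1 mmol/L × 120 g/mol × 0.664 L ÷ 1000 = 4.550 g

glucose 3.307 g; sodium nitrate 1.992 g; hydrochloric acid 21.189 mL; monosodium phosphate 4.550 g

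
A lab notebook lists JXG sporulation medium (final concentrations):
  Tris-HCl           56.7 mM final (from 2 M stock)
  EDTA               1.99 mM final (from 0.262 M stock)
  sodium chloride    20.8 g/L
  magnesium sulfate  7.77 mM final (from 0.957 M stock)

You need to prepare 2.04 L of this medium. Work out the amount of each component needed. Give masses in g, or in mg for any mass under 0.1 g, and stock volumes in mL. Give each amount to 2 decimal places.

Scale factor relative to 1 L: 2.04.
Tris-HCl: V = C2·V2/C1 = 56.7 mM × 2040 mL ÷ 2000 mM = 57.83 mL
EDTA: C1V1 = C2V2 → 1.99 mM × 2040 mL ÷ 262 mM = 15.49 mL
sodium chloride: 20.8 g/L × 2.04 L = 42.43 g
magnesium sulfate: V = C2·V2/C1 = 7.77 mM × 2040 mL ÷ 957 mM = 16.56 mL

Tris-HCl 57.83 mL; EDTA 15.49 mL; sodium chloride 42.43 g; magnesium sulfate 16.56 mL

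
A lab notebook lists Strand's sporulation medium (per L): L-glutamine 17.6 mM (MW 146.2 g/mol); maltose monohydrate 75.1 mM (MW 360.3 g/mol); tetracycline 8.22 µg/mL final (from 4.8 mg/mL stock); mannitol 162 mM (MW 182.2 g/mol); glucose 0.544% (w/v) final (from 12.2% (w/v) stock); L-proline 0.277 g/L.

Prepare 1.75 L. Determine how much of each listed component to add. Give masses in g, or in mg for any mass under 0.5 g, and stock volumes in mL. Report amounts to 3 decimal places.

Working volume: 1.75 L.
L-glutamine: 17.6 mmol/L × 146.2 g/mol × 1.75 L ÷ 1000 = 4.503 g
maltose monohydrate: 75.1 mmol/L × 360.3 g/mol × 1.75 L ÷ 1000 = 47.352 g
tetracycline: V = C2·V2/C1 = 8.22 µg/mL × 1750 mL ÷ 4800 µg/mL = 2.997 mL
mannitol: 162 mmol/L × 182.2 g/mol × 1.75 L ÷ 1000 = 51.654 g
glucose: C1V1 = C2V2 → 0.544% ÷ 12.2% × 1750 mL = 78.033 mL
L-proline: 0.277 g/L × 1.75 L = 0.48475 g = 484.750 mg

L-glutamine 4.503 g; maltose monohydrate 47.352 g; tetracycline 2.997 mL; mannitol 51.654 g; glucose 78.033 mL; L-proline 484.750 mg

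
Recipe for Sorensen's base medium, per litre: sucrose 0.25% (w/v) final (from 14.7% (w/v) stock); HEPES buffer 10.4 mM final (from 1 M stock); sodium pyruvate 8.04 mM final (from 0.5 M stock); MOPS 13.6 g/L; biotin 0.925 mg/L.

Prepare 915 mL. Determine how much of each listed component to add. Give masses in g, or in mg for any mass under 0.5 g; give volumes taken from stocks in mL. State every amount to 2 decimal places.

sucrose 15.56 mL; HEPES buffer 9.52 mL; sodium pyruvate 14.71 mL; MOPS 12.44 g; biotin 0.85 mg

Target volume = 915 mL = 0.915 L.
sucrose: C1V1 = C2V2 → 0.25% ÷ 14.7% × 915 mL = 15.56 mL
HEPES buffer: V = C2·V2/C1 = 10.4 mM × 915 mL ÷ 1000 mM = 9.52 mL
sodium pyruvate: V = C2·V2/C1 = 8.04 mM × 915 mL ÷ 500 mM = 14.71 mL
MOPS: 13.6 g/L × 0.915 L = 12.44 g
biotin: 0.925 mg/L × 0.915 L = 0.85 mg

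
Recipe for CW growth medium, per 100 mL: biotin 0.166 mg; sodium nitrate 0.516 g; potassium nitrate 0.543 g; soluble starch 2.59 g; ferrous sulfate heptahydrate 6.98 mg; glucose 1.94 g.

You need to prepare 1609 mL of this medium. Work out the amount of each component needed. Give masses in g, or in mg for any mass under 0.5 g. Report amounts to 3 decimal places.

biotin 2.671 mg; sodium nitrate 8.302 g; potassium nitrate 8.737 g; soluble starch 41.673 g; ferrous sulfate heptahydrate 112.308 mg; glucose 31.215 g

Scale factor = 1609 mL / 100 mL = 16.09.
biotin: 0.166 mg × (1609 mL / 100 mL) = 2.671 mg
sodium nitrate: 0.516 g × (1609 mL / 100 mL) = 8.302 g
potassium nitrate: 0.543 g × (1609 mL / 100 mL) = 8.737 g
soluble starch: 2.59 g × (1609 mL / 100 mL) = 41.673 g
ferrous sulfate heptahydrate: 6.98 mg × (1609 mL / 100 mL) = 112.308 mg
glucose: 1.94 g × (1609 mL / 100 mL) = 31.215 g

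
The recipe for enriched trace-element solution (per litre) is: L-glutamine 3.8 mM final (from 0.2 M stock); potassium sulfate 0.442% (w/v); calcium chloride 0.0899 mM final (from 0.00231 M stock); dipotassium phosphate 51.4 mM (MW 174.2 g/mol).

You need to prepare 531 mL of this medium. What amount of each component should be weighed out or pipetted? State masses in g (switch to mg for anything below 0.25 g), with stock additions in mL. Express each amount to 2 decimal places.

Target volume = 531 mL = 0.531 L.
L-glutamine: dilute stock: 3.8 mM × 531 mL ÷ 200 mM = 10.09 mL
potassium sulfate: 0.442% w/v = 4.42 g/L → 4.42 × 0.531 L = 2.35 g
calcium chloride: dilute stock: 0.0899 mM × 531 mL ÷ 2.31 mM = 20.67 mL
dipotassium phosphate: 51.4 mmol/L × 174.2 g/mol × 0.531 L ÷ 1000 = 4.75 g

L-glutamine 10.09 mL; potassium sulfate 2.35 g; calcium chloride 20.67 mL; dipotassium phosphate 4.75 g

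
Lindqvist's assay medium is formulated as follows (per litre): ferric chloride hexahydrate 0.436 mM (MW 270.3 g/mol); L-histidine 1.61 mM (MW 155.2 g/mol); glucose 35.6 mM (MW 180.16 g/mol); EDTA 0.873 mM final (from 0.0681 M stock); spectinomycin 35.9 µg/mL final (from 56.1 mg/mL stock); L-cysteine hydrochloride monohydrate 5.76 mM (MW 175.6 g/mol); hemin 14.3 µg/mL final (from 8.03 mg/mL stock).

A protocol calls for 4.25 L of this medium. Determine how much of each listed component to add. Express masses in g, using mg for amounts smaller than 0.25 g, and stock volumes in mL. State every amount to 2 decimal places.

Scale factor relative to 1 L: 4.25.
ferric chloride hexahydrate: 0.436 mmol/L × 270.3 g/mol × 4.25 L ÷ 1000 = 0.50 g
L-histidine: 1.61 mmol/L × 155.2 g/mol × 4.25 L ÷ 1000 = 1.06 g
glucose: 35.6 mmol/L × 180.16 g/mol × 4.25 L ÷ 1000 = 27.26 g
EDTA: V = C2·V2/C1 = 0.873 mM × 4250 mL ÷ 68.1 mM = 54.48 mL
spectinomycin: dilute stock: 35.9 µg/mL × 4250 mL ÷ 56100 µg/mL = 2.72 mL
L-cysteine hydrochloride monohydrate: 5.76 mmol/L × 175.6 g/mol × 4.25 L ÷ 1000 = 4.30 g
hemin: dilute stock: 14.3 µg/mL × 4250 mL ÷ 8030 µg/mL = 7.57 mL

ferric chloride hexahydrate 0.50 g; L-histidine 1.06 g; glucose 27.26 g; EDTA 54.48 mL; spectinomycin 2.72 mL; L-cysteine hydrochloride monohydrate 4.30 g; hemin 7.57 mL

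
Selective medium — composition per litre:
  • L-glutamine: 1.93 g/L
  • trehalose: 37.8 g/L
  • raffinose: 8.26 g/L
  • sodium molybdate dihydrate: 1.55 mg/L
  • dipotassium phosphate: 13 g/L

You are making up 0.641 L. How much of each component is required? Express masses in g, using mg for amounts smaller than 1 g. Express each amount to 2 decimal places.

L-glutamine 1.24 g; trehalose 24.23 g; raffinose 5.29 g; sodium molybdate dihydrate 0.99 mg; dipotassium phosphate 8.33 g

Working volume: 0.641 L.
L-glutamine: 1.93 g/L × 0.641 L = 1.24 g
trehalose: 37.8 g/L × 0.641 L = 24.23 g
raffinose: 8.26 g/L × 0.641 L = 5.29 g
sodium molybdate dihydrate: 1.55 mg/L × 0.641 L = 0.99 mg
dipotassium phosphate: 13 g/L × 0.641 L = 8.33 g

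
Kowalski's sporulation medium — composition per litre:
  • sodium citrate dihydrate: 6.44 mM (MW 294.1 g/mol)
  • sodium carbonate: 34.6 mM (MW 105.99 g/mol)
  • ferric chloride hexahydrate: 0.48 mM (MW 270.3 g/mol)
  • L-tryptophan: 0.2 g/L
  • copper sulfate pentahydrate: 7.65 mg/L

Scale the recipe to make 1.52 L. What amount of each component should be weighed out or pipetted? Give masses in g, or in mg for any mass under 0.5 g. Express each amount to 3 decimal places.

sodium citrate dihydrate 2.879 g; sodium carbonate 5.574 g; ferric chloride hexahydrate 197.211 mg; L-tryptophan 304.000 mg; copper sulfate pentahydrate 11.628 mg

Working volume: 1.52 L.
sodium citrate dihydrate: 6.44 mmol/L × 294.1 g/mol × 1.52 L ÷ 1000 = 2.879 g
sodium carbonate: 34.6 mmol/L × 105.99 g/mol × 1.52 L ÷ 1000 = 5.574 g
ferric chloride hexahydrate: 0.48 mmol/L × 270.3 mg/mmol × 1.52 L = 197.211 mg
L-tryptophan: 0.2 g/L × 1.52 L = 0.304 g = 304.000 mg
copper sulfate pentahydrate: 7.65 mg/L × 1.52 L = 11.628 mg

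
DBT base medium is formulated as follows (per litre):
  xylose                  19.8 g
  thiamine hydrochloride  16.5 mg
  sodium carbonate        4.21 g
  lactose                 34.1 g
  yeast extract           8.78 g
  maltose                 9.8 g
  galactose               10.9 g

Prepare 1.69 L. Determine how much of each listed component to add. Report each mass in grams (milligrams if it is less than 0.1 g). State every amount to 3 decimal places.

Ratio of target to recipe volume: 1690 / 1000 = 1.69.
xylose: 19.8 g × (1690 mL / 1000 mL) = 33.462 g
thiamine hydrochloride: 16.5 mg × (1690 mL / 1000 mL) = 27.885 mg
sodium carbonate: 4.21 g × (1690 mL / 1000 mL) = 7.115 g
lactose: 34.1 g × (1690 mL / 1000 mL) = 57.629 g
yeast extract: 8.78 g × (1690 mL / 1000 mL) = 14.838 g
maltose: 9.8 g × (1690 mL / 1000 mL) = 16.562 g
galactose: 10.9 g × (1690 mL / 1000 mL) = 18.421 g

xylose 33.462 g; thiamine hydrochloride 27.885 mg; sodium carbonate 7.115 g; lactose 57.629 g; yeast extract 14.838 g; maltose 16.562 g; galactose 18.421 g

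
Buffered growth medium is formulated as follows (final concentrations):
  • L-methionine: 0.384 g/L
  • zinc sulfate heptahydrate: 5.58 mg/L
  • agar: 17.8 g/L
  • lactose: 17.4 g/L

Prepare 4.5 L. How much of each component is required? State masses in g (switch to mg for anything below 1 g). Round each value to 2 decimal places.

L-methionine 1.73 g; zinc sulfate heptahydrate 25.11 mg; agar 80.10 g; lactose 78.30 g

Working volume: 4.5 L.
L-methionine: 0.384 g/L × 4.5 L = 1.73 g
zinc sulfate heptahydrate: 5.58 mg/L × 4.5 L = 25.11 mg
agar: 17.8 g/L × 4.5 L = 80.10 g
lactose: 17.4 g/L × 4.5 L = 78.30 g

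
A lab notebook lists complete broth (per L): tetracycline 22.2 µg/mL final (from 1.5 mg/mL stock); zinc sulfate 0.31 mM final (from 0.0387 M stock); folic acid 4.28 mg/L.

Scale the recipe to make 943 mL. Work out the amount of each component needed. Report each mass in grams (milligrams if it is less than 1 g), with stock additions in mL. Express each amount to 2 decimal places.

Working volume: 943 mL = 0.943 L.
tetracycline: dilute stock: 22.2 µg/mL × 943 mL ÷ 1500 µg/mL = 13.96 mL
zinc sulfate: C1V1 = C2V2 → 0.31 mM × 943 mL ÷ 38.7 mM = 7.55 mL
folic acid: 4.28 mg/L × 0.943 L = 4.04 mg

tetracycline 13.96 mL; zinc sulfate 7.55 mL; folic acid 4.04 mg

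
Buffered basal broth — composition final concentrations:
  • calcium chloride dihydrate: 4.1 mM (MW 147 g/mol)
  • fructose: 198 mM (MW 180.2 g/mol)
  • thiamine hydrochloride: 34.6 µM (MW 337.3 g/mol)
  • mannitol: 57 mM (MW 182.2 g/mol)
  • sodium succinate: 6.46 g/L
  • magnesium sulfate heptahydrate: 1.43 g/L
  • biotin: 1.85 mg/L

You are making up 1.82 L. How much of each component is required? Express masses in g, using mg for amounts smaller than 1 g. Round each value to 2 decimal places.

Working volume: 1.82 L.
calcium chloride dihydrate: 4.1 mmol/L × 147 g/mol × 1.82 L ÷ 1000 = 1.10 g
fructose: 198 mmol/L × 180.2 g/mol × 1.82 L ÷ 1000 = 64.94 g
thiamine hydrochloride: 34.6 µmol/L × 337.3 g/mol × 1.82 L ÷ 1000 = 21.24 mg
mannitol: 57 mmol/L × 182.2 g/mol × 1.82 L ÷ 1000 = 18.90 g
sodium succinate: 6.46 g/L × 1.82 L = 11.76 g
magnesium sulfate heptahydrate: 1.43 g/L × 1.82 L = 2.60 g
biotin: 1.85 mg/L × 1.82 L = 3.37 mg

calcium chloride dihydrate 1.10 g; fructose 64.94 g; thiamine hydrochloride 21.24 mg; mannitol 18.90 g; sodium succinate 11.76 g; magnesium sulfate heptahydrate 2.60 g; biotin 3.37 mg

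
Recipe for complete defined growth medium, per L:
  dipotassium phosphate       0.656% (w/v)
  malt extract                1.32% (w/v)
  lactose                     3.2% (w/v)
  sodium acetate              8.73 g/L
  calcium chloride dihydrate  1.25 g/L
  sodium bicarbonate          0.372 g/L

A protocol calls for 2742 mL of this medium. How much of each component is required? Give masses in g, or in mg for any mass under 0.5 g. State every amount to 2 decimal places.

dipotassium phosphate 17.99 g; malt extract 36.19 g; lactose 87.74 g; sodium acetate 23.94 g; calcium chloride dihydrate 3.43 g; sodium bicarbonate 1.02 g

Target volume = 2742 mL = 2.742 L.
dipotassium phosphate: 0.656 g per 100 mL × 2742 mL ÷ 100 = 17.99 g
malt extract: 1.32 g per 100 mL × 2742 mL ÷ 100 = 36.19 g
lactose: 3.2 g per 100 mL × 2742 mL ÷ 100 = 87.74 g
sodium acetate: 8.73 g/L × 2.742 L = 23.94 g
calcium chloride dihydrate: 1.25 g/L × 2.742 L = 3.43 g
sodium bicarbonate: 0.372 g/L × 2.742 L = 1.02 g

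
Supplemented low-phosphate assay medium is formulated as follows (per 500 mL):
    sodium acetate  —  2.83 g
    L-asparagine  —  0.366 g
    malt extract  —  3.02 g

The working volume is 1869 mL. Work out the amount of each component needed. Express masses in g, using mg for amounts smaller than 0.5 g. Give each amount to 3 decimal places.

sodium acetate 10.579 g; L-asparagine 1.368 g; malt extract 11.289 g

Ratio of target to recipe volume: 1869 / 500 = 3.738.
sodium acetate: 2.83 g × (1869 mL / 500 mL) = 10.579 g
L-asparagine: 0.366 g × (1869 mL / 500 mL) = 1.368 g
malt extract: 3.02 g × (1869 mL / 500 mL) = 11.289 g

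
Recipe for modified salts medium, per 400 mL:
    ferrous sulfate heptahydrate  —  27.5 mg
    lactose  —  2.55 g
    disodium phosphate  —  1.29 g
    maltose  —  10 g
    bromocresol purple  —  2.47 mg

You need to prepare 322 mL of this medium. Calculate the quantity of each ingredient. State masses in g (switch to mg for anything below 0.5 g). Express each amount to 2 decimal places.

Scale factor = 322 mL / 400 mL = 0.805.
ferrous sulfate heptahydrate: 27.5 mg × (322 mL / 400 mL) = 22.14 mg
lactose: 2.55 g × (322 mL / 400 mL) = 2.05 g
disodium phosphate: 1.29 g × (322 mL / 400 mL) = 1.04 g
maltose: 10 g × (322 mL / 400 mL) = 8.05 g
bromocresol purple: 2.47 mg × (322 mL / 400 mL) = 1.99 mg

ferrous sulfate heptahydrate 22.14 mg; lactose 2.05 g; disodium phosphate 1.04 g; maltose 8.05 g; bromocresol purple 1.99 mg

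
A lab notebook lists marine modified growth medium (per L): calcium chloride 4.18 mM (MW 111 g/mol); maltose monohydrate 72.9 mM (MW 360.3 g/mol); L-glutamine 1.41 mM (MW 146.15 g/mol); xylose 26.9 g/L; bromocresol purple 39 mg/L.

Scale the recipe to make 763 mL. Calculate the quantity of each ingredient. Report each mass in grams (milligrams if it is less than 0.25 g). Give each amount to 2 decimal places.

calcium chloride 0.35 g; maltose monohydrate 20.04 g; L-glutamine 157.23 mg; xylose 20.52 g; bromocresol purple 29.76 mg

Target volume = 763 mL = 0.763 L.
calcium chloride: 4.18 mmol/L × 111 g/mol × 0.763 L ÷ 1000 = 0.35 g
maltose monohydrate: 72.9 mmol/L × 360.3 g/mol × 0.763 L ÷ 1000 = 20.04 g
L-glutamine: 1.41 mmol/L × 146.15 mg/mmol × 0.763 L = 157.23 mg
xylose: 26.9 g/L × 0.763 L = 20.52 g
bromocresol purple: 39 mg/L × 0.763 L = 29.76 mg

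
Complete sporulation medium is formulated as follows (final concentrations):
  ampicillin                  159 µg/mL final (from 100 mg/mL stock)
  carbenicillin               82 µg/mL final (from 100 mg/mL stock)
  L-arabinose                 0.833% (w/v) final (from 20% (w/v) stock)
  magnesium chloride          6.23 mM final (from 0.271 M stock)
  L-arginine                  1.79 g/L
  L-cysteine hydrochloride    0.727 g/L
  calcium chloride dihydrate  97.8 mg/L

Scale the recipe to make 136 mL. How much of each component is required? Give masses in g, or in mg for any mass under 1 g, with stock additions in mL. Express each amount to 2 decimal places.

ampicillin 0.22 mL; carbenicillin 0.11 mL; L-arabinose 5.66 mL; magnesium chloride 3.13 mL; L-arginine 243.44 mg; L-cysteine hydrochloride 98.87 mg; calcium chloride dihydrate 13.30 mg

Working volume: 136 mL = 0.136 L.
ampicillin: dilute stock: 159 µg/mL × 136 mL ÷ 100000 µg/mL = 0.22 mL
carbenicillin: V = C2·V2/C1 = 82 µg/mL × 136 mL ÷ 100000 µg/mL = 0.11 mL
L-arabinose: C1V1 = C2V2 → 0.833% ÷ 20% × 136 mL = 5.66 mL
magnesium chloride: V = C2·V2/C1 = 6.23 mM × 136 mL ÷ 271 mM = 3.13 mL
L-arginine: 1.79 g/L × 0.136 L = 0.24344 g = 243.44 mg
L-cysteine hydrochloride: 0.727 g/L × 0.136 L = 0.098872 g = 98.87 mg
calcium chloride dihydrate: 97.8 mg/L × 0.136 L = 13.30 mg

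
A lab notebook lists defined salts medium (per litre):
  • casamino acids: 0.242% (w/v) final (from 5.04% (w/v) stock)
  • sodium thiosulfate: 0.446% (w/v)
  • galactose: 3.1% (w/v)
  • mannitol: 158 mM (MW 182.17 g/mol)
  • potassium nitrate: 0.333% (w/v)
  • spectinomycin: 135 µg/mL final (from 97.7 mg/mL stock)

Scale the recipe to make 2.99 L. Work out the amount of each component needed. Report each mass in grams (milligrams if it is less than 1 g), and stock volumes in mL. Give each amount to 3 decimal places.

casamino acids 143.567 mL; sodium thiosulfate 13.335 g; galactose 92.690 g; mannitol 86.061 g; potassium nitrate 9.957 g; spectinomycin 4.132 mL

Working volume: 2.99 L.
casamino acids: dilute stock: 0.242% ÷ 5.04% × 2990 mL = 143.567 mL
sodium thiosulfate: 0.446% w/v = 4.46 g/L → 4.46 × 2.99 L = 13.335 g
galactose: 3.1 g per 100 mL × 2990 mL ÷ 100 = 92.690 g
mannitol: 158 mmol/L × 182.17 g/mol × 2.99 L ÷ 1000 = 86.061 g
potassium nitrate: 0.333 g per 100 mL × 2990 mL ÷ 100 = 9.957 g
spectinomycin: V = C2·V2/C1 = 135 µg/mL × 2990 mL ÷ 97700 µg/mL = 4.132 mL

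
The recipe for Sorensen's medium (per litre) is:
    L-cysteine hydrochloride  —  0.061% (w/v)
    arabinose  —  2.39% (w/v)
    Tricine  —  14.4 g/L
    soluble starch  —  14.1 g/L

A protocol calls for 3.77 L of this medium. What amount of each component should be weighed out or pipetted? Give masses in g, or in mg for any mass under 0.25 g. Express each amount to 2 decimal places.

L-cysteine hydrochloride 2.30 g; arabinose 90.10 g; Tricine 54.29 g; soluble starch 53.16 g

Working volume: 3.77 L.
L-cysteine hydrochloride: 0.061% w/v = 0.61 g/L → 0.61 × 3.77 L = 2.30 g
arabinose: 2.39 g per 100 mL × 3770 mL ÷ 100 = 90.10 g
Tricine: 14.4 g/L × 3.77 L = 54.29 g
soluble starch: 14.1 g/L × 3.77 L = 53.16 g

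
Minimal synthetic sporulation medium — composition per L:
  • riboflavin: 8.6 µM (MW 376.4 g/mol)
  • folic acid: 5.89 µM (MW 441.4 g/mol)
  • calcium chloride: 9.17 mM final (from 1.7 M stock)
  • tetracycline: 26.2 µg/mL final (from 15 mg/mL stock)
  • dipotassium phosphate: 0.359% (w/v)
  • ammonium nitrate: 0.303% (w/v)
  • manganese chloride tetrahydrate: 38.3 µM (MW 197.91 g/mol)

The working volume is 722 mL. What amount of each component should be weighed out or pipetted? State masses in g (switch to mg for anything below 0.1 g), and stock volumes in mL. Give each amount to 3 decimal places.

riboflavin 2.337 mg; folic acid 1.877 mg; calcium chloride 3.895 mL; tetracycline 1.261 mL; dipotassium phosphate 2.592 g; ammonium nitrate 2.188 g; manganese chloride tetrahydrate 5.473 mg

Working volume: 722 mL = 0.722 L.
riboflavin: 8.6 µmol/L × 376.4 g/mol × 0.722 L ÷ 1000 = 2.337 mg
folic acid: 5.89 µmol/L × 441.4 g/mol × 0.722 L ÷ 1000 = 1.877 mg
calcium chloride: dilute stock: 9.17 mM × 722 mL ÷ 1700 mM = 3.895 mL
tetracycline: C1V1 = C2V2 → 26.2 µg/mL × 722 mL ÷ 15000 µg/mL = 1.261 mL
dipotassium phosphate: 0.359% w/v = 3.59 g/L → 3.59 × 0.722 L = 2.592 g
ammonium nitrate: 0.303 g per 100 mL × 722 mL ÷ 100 = 2.188 g
manganese chloride tetrahydrate: 38.3 µmol/L × 197.91 g/mol × 0.722 L ÷ 1000 = 5.473 mg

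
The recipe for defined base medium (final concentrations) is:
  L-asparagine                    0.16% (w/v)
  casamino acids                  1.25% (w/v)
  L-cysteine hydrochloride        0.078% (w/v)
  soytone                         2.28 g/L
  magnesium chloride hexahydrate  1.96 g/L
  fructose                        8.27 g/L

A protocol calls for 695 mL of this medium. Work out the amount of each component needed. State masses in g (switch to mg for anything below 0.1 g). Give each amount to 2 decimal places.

L-asparagine 1.11 g; casamino acids 8.69 g; L-cysteine hydrochloride 0.54 g; soytone 1.58 g; magnesium chloride hexahydrate 1.36 g; fructose 5.75 g

Scale factor relative to 1 L: 0.695.
L-asparagine: 0.16% w/v = 1.6 g/L → 1.6 × 0.695 L = 1.11 g
casamino acids: 1.25 g per 100 mL × 695 mL ÷ 100 = 8.69 g
L-cysteine hydrochloride: 0.078% w/v = 0.78 g/L → 0.78 × 0.695 L = 0.54 g
soytone: 2.28 g/L × 0.695 L = 1.58 g
magnesium chloride hexahydrate: 1.96 g/L × 0.695 L = 1.36 g
fructose: 8.27 g/L × 0.695 L = 5.75 g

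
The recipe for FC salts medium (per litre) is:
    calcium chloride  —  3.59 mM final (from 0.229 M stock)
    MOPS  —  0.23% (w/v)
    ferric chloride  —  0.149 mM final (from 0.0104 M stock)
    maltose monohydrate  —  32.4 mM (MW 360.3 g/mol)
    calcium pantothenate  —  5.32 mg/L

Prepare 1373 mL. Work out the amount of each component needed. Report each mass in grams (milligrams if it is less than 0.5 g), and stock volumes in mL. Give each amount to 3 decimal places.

calcium chloride 21.524 mL; MOPS 3.158 g; ferric chloride 19.671 mL; maltose monohydrate 16.028 g; calcium pantothenate 7.304 mg

Scale factor relative to 1 L: 1.373.
calcium chloride: C1V1 = C2V2 → 3.59 mM × 1373 mL ÷ 229 mM = 21.524 mL
MOPS: 0.23% w/v = 2.3 g/L → 2.3 × 1.373 L = 3.158 g
ferric chloride: V = C2·V2/C1 = 0.149 mM × 1373 mL ÷ 10.4 mM = 19.671 mL
maltose monohydrate: 32.4 mmol/L × 360.3 g/mol × 1.373 L ÷ 1000 = 16.028 g
calcium pantothenate: 5.32 mg/L × 1.373 L = 7.304 mg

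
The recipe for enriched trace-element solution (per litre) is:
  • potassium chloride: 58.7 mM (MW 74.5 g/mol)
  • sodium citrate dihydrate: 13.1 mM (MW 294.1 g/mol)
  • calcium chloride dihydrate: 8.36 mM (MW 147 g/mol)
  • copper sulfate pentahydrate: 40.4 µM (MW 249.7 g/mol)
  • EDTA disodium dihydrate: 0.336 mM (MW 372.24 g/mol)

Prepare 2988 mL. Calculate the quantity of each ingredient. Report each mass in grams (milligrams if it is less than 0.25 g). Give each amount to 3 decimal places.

potassium chloride 13.067 g; sodium citrate dihydrate 11.512 g; calcium chloride dihydrate 3.672 g; copper sulfate pentahydrate 30.143 mg; EDTA disodium dihydrate 0.374 g

Scale factor relative to 1 L: 2.988.
potassium chloride: 58.7 mmol/L × 74.5 g/mol × 2.988 L ÷ 1000 = 13.067 g
sodium citrate dihydrate: 13.1 mmol/L × 294.1 g/mol × 2.988 L ÷ 1000 = 11.512 g
calcium chloride dihydrate: 8.36 mmol/L × 147 g/mol × 2.988 L ÷ 1000 = 3.672 g
copper sulfate pentahydrate: 40.4 µmol/L × 249.7 g/mol × 2.988 L ÷ 1000 = 30.143 mg
EDTA disodium dihydrate: 0.336 mmol/L × 372.24 g/mol × 2.988 L ÷ 1000 = 0.374 g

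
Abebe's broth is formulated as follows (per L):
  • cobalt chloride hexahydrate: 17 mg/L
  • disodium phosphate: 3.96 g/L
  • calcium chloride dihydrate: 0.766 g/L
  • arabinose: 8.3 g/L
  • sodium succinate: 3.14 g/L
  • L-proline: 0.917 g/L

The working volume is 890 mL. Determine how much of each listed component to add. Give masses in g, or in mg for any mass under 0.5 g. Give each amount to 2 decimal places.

Scale factor relative to 1 L: 0.89.
cobalt chloride hexahydrate: 17 mg/L × 0.89 L = 15.13 mg
disodium phosphate: 3.96 g/L × 0.89 L = 3.52 g
calcium chloride dihydrate: 0.766 g/L × 0.89 L = 0.68 g
arabinose: 8.3 g/L × 0.89 L = 7.39 g
sodium succinate: 3.14 g/L × 0.89 L = 2.79 g
L-proline: 0.917 g/L × 0.89 L = 0.82 g

cobalt chloride hexahydrate 15.13 mg; disodium phosphate 3.52 g; calcium chloride dihydrate 0.68 g; arabinose 7.39 g; sodium succinate 2.79 g; L-proline 0.82 g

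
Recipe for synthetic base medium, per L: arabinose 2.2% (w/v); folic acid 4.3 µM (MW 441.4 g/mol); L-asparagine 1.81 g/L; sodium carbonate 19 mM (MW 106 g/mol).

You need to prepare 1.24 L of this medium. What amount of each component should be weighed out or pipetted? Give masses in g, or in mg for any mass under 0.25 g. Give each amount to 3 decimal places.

arabinose 27.280 g; folic acid 2.354 mg; L-asparagine 2.244 g; sodium carbonate 2.497 g

Scale factor relative to 1 L: 1.24.
arabinose: 2.2 g per 100 mL × 1240 mL ÷ 100 = 27.280 g
folic acid: 4.3 µmol/L × 441.4 g/mol × 1.24 L ÷ 1000 = 2.354 mg
L-asparagine: 1.81 g/L × 1.24 L = 2.244 g
sodium carbonate: 19 mmol/L × 106 g/mol × 1.24 L ÷ 1000 = 2.497 g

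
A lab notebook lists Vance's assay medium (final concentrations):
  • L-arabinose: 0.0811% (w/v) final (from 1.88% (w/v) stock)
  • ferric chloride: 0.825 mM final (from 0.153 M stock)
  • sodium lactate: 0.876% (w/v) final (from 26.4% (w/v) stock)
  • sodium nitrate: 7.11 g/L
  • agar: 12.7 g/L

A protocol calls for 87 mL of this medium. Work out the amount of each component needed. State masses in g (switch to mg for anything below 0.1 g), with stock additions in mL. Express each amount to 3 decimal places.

Target volume = 87 mL = 0.087 L.
L-arabinose: C1V1 = C2V2 → 0.0811% ÷ 1.88% × 87 mL = 3.753 mL
ferric chloride: dilute stock: 0.825 mM × 87 mL ÷ 153 mM = 0.469 mL
sodium lactate: C1V1 = C2V2 → 0.876% ÷ 26.4% × 87 mL = 2.887 mL
sodium nitrate: 7.11 g/L × 0.087 L = 0.619 g
agar: 12.7 g/L × 0.087 L = 1.105 g

L-arabinose 3.753 mL; ferric chloride 0.469 mL; sodium lactate 2.887 mL; sodium nitrate 0.619 g; agar 1.105 g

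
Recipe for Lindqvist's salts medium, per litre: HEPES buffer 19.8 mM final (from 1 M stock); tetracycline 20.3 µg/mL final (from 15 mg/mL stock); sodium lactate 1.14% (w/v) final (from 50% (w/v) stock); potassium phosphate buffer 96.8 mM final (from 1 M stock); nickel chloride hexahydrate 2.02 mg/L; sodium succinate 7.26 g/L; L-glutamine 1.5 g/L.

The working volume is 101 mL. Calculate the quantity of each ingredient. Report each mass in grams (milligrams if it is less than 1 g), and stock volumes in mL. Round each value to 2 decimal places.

Scale factor relative to 1 L: 0.101.
HEPES buffer: V = C2·V2/C1 = 19.8 mM × 101 mL ÷ 1000 mM = 2.00 mL
tetracycline: V = C2·V2/C1 = 20.3 µg/mL × 101 mL ÷ 15000 µg/mL = 0.14 mL
sodium lactate: V = C2·V2/C1 = 1.14% ÷ 50% × 101 mL = 2.30 mL
potassium phosphate buffer: V = C2·V2/C1 = 96.8 mM × 101 mL ÷ 1000 mM = 9.78 mL
nickel chloride hexahydrate: 2.02 mg/L × 0.101 L = 0.20 mg
sodium succinate: 7.26 g/L × 0.101 L = 0.73326 g = 733.26 mg
L-glutamine: 1.5 g/L × 0.101 L = 0.1515 g = 151.50 mg

HEPES buffer 2.00 mL; tetracycline 0.14 mL; sodium lactate 2.30 mL; potassium phosphate buffer 9.78 mL; nickel chloride hexahydrate 0.20 mg; sodium succinate 733.26 mg; L-glutamine 151.50 mg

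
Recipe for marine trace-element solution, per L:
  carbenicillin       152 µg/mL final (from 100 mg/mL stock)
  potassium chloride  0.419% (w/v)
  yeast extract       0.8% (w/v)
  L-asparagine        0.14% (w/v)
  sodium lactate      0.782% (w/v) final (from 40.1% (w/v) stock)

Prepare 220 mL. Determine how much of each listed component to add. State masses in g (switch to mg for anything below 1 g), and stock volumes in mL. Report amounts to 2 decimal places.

Scale factor relative to 1 L: 0.22.
carbenicillin: dilute stock: 152 µg/mL × 220 mL ÷ 100000 µg/mL = 0.33 mL
potassium chloride: 0.419% w/v = 4.19 g/L → 4.19 × 0.22 L = 0.9218 g = 921.80 mg
yeast extract: 0.8 g per 100 mL × 220 mL ÷ 100 = 1.76 g
L-asparagine: 0.14 g per 100 mL × 220 mL ÷ 100 = 0.308 g = 308.00 mg
sodium lactate: dilute stock: 0.782% ÷ 40.1% × 220 mL = 4.29 mL

carbenicillin 0.33 mL; potassium chloride 921.80 mg; yeast extract 1.76 g; L-asparagine 308.00 mg; sodium lactate 4.29 mL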